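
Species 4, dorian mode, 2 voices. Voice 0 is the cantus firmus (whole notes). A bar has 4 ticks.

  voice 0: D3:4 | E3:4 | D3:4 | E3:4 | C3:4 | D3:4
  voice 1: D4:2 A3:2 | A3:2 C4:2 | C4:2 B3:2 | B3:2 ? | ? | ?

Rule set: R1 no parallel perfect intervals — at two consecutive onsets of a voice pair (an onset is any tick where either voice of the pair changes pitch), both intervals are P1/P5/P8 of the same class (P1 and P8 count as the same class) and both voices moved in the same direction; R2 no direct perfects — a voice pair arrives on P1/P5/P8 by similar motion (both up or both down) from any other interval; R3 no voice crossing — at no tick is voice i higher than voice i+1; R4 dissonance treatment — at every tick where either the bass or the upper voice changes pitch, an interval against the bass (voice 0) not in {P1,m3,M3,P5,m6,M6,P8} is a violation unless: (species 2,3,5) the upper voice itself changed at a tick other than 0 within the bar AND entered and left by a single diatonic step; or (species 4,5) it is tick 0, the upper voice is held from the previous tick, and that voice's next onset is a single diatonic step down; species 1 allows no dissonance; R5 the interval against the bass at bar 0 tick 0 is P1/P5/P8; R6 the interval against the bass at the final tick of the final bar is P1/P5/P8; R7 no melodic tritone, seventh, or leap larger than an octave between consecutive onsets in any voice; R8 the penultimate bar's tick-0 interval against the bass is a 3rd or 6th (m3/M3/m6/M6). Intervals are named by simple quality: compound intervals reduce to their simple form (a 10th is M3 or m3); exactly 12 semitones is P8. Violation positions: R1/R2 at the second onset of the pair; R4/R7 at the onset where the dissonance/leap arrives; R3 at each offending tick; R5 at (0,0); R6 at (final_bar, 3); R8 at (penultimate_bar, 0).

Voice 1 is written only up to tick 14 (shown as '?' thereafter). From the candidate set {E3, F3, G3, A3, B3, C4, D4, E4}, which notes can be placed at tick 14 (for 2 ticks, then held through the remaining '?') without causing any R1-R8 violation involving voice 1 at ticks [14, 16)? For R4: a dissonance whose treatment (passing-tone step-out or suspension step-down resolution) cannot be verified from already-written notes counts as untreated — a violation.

E3: legal
F3: violates R4,R7
G3: legal
A3: violates R4
B3: legal
C4: legal
D4: violates R4
E4: legal

{B3, C4, E3, E4, G3}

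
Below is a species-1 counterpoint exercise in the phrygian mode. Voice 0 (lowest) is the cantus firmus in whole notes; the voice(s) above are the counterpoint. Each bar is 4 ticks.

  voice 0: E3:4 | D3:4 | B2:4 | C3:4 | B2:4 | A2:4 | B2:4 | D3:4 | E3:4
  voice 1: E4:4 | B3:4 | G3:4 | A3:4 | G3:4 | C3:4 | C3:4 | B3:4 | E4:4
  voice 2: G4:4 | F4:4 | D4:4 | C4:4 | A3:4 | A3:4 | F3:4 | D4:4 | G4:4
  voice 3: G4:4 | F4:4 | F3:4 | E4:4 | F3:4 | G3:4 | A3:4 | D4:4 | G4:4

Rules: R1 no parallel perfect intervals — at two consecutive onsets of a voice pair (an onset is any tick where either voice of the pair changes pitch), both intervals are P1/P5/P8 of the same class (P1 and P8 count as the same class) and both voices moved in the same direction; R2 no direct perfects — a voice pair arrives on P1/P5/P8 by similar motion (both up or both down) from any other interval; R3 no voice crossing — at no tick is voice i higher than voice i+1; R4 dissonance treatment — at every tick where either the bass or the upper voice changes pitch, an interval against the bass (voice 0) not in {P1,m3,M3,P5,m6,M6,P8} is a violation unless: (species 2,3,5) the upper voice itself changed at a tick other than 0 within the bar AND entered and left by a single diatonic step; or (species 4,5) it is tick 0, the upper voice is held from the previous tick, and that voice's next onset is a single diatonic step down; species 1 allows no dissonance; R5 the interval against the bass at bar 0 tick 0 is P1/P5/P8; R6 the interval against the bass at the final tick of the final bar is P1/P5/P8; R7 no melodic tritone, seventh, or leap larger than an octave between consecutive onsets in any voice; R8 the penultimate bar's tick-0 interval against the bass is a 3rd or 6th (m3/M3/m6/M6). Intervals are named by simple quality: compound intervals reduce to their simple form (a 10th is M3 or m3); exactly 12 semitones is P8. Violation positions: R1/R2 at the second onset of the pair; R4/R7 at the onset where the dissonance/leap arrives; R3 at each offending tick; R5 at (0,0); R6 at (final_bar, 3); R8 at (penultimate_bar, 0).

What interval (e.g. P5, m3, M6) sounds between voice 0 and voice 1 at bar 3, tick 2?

voice 0=C3 voice 1=A3 -> M6

M6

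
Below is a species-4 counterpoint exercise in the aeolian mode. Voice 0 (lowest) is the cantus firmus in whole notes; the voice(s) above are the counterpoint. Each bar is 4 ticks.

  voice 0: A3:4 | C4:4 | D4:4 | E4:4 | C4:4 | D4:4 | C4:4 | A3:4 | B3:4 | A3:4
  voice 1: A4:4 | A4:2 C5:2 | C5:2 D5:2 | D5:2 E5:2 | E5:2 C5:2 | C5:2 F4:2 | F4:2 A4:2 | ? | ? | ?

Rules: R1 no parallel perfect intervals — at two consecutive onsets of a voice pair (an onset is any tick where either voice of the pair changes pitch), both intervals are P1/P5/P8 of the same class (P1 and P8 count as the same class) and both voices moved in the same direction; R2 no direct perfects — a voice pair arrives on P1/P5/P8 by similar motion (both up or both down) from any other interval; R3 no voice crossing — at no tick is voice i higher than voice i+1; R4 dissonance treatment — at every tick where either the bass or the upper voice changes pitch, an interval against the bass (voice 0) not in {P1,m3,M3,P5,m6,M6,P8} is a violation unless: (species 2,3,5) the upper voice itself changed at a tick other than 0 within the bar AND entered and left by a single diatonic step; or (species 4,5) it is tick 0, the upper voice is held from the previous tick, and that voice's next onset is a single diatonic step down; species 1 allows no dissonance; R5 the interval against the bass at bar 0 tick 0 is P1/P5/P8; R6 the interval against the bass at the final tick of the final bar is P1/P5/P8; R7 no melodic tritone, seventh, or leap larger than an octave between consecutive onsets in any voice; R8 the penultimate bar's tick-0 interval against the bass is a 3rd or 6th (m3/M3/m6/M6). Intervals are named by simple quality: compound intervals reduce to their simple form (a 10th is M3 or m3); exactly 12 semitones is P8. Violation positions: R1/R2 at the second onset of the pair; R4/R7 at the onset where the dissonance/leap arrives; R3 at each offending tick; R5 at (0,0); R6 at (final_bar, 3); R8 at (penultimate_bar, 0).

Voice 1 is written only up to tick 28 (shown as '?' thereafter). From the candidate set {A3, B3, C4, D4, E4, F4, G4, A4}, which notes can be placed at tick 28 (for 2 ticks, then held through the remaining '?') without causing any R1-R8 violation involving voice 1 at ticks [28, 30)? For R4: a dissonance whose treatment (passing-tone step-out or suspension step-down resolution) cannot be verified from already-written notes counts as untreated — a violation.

{A4, C4, F4}

A3: violates R2
B3: violates R4,R7
C4: legal
D4: violates R4
E4: violates R2
F4: legal
G4: violates R4
A4: legal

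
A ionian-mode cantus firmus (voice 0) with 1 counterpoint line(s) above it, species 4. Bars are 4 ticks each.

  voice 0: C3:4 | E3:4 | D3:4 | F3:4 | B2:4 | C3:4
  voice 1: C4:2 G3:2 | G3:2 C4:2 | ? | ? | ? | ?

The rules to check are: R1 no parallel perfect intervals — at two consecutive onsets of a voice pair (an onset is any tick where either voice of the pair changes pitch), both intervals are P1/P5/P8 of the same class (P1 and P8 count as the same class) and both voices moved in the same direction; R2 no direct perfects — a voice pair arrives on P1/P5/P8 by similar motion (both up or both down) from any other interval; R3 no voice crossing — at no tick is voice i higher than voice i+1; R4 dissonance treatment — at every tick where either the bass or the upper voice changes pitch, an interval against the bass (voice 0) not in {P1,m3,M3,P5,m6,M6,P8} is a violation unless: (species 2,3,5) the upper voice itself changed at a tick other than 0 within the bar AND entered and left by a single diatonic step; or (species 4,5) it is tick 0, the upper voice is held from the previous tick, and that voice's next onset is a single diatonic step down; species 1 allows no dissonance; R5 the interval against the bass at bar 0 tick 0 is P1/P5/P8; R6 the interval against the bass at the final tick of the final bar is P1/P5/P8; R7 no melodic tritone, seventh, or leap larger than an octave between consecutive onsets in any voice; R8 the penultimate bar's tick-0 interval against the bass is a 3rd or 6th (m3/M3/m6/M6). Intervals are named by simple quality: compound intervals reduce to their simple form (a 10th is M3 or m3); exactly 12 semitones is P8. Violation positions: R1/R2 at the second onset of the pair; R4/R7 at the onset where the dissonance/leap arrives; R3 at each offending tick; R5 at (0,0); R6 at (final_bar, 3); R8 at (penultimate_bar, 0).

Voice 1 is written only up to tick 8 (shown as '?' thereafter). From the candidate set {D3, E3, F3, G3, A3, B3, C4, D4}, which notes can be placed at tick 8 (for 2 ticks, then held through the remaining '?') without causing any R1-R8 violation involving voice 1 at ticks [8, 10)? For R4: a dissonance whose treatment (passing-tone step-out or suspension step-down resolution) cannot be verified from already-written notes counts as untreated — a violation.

D3: violates R2,R7
E3: violates R4
F3: legal
G3: violates R4
A3: violates R2
B3: legal
C4: violates R4
D4: legal

{B3, D4, F3}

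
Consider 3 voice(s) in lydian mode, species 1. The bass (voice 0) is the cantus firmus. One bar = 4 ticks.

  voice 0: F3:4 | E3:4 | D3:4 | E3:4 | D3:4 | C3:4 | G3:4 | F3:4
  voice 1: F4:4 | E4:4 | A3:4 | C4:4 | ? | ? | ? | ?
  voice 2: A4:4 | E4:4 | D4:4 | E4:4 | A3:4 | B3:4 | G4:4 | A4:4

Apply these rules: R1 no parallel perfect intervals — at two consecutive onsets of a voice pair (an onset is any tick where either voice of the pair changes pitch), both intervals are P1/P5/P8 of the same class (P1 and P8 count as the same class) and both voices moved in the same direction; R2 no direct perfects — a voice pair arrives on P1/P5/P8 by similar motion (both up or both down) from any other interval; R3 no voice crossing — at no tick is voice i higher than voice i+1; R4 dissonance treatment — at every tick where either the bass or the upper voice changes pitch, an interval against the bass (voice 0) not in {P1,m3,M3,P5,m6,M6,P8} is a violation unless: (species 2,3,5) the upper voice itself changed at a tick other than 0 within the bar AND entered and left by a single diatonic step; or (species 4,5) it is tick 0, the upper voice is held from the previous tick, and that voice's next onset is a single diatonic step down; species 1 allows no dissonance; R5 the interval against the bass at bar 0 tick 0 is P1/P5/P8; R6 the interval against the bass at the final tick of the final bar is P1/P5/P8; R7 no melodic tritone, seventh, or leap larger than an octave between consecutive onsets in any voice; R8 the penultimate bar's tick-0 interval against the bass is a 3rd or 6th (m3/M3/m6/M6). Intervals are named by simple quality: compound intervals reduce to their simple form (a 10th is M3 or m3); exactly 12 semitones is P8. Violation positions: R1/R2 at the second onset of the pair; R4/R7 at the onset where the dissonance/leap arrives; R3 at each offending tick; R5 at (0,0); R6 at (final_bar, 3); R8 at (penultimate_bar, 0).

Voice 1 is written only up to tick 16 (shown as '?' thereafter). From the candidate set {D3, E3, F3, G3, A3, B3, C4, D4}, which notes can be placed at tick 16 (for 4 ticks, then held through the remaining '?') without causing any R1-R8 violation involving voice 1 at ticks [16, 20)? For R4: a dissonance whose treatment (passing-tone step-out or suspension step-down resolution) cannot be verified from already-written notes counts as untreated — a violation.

{F3}

D3: violates R2,R7
E3: violates R4
F3: legal
G3: violates R4
A3: violates R2
B3: violates R3
C4: violates R3,R4
D4: violates R3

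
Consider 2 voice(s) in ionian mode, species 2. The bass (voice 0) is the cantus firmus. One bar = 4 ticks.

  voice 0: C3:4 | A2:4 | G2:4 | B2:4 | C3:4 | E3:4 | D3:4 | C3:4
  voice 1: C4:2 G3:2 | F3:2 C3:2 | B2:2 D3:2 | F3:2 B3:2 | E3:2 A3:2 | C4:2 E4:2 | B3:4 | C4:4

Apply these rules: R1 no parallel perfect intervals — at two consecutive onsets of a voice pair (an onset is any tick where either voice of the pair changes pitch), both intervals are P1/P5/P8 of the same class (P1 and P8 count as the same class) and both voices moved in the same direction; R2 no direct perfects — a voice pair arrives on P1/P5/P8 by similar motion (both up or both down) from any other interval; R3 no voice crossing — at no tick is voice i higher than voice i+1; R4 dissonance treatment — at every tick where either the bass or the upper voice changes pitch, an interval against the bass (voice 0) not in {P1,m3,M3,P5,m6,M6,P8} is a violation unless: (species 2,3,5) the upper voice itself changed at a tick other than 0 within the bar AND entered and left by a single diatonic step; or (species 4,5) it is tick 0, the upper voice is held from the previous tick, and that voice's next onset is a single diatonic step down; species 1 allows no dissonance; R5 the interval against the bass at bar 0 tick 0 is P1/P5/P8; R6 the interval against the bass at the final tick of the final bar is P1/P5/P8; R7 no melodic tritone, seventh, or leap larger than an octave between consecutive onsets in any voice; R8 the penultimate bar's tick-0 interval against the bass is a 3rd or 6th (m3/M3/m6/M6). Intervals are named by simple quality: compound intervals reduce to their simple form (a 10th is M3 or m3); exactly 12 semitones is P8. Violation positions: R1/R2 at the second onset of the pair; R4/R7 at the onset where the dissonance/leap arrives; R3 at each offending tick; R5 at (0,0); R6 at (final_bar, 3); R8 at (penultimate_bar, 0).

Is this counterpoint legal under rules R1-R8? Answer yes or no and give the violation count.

bar 0: v0=C3 v1=C4 (P8)
bar 1: v0=A2 v1=F3 (m6)
bar 2: v0=G2 v1=B2 (M3)
bar 3: v0=B2 v1=F3 (TT)
bar 4: v0=C3 v1=E3 (M3)
bar 5: v0=E3 v1=C4 (m6)
bar 6: v0=D3 v1=B3 (M6)
bar 7: v0=C3 v1=C4 (P8)
  R4 @ bar3.0: B2/F3 TT untreated
  R7 @ bar3.2: F3->B3 leap 6st

No (2 violations)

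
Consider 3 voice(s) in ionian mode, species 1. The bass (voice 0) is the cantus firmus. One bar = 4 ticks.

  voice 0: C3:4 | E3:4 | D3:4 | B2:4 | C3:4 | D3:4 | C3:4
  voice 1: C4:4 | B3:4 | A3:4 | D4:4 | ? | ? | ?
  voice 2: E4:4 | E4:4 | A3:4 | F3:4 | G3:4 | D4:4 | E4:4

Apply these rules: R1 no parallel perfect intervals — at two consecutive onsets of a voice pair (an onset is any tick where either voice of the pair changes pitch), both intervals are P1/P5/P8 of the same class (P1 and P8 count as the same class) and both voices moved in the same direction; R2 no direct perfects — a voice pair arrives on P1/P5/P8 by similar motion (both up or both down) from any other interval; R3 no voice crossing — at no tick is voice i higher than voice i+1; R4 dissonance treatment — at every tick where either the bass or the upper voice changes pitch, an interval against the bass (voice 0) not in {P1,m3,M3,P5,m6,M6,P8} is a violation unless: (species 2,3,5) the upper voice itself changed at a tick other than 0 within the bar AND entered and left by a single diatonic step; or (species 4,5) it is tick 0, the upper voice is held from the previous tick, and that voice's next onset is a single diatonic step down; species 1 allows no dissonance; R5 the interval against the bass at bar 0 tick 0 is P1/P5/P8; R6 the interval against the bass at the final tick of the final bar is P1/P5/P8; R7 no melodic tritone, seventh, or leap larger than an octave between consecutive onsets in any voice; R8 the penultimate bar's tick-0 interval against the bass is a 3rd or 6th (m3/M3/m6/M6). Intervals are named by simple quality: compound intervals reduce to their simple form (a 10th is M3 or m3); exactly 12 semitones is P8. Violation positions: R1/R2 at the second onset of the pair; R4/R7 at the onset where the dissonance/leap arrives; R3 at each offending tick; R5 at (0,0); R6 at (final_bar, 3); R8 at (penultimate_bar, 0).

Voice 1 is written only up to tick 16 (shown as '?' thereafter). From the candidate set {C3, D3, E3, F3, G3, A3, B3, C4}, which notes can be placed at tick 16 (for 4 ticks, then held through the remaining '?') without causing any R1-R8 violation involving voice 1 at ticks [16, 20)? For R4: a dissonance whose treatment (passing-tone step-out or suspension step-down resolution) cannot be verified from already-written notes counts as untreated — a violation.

C3: violates R7
D3: violates R4
E3: violates R7
F3: violates R4
G3: legal
A3: violates R3
B3: violates R3,R4
C4: violates R3

{G3}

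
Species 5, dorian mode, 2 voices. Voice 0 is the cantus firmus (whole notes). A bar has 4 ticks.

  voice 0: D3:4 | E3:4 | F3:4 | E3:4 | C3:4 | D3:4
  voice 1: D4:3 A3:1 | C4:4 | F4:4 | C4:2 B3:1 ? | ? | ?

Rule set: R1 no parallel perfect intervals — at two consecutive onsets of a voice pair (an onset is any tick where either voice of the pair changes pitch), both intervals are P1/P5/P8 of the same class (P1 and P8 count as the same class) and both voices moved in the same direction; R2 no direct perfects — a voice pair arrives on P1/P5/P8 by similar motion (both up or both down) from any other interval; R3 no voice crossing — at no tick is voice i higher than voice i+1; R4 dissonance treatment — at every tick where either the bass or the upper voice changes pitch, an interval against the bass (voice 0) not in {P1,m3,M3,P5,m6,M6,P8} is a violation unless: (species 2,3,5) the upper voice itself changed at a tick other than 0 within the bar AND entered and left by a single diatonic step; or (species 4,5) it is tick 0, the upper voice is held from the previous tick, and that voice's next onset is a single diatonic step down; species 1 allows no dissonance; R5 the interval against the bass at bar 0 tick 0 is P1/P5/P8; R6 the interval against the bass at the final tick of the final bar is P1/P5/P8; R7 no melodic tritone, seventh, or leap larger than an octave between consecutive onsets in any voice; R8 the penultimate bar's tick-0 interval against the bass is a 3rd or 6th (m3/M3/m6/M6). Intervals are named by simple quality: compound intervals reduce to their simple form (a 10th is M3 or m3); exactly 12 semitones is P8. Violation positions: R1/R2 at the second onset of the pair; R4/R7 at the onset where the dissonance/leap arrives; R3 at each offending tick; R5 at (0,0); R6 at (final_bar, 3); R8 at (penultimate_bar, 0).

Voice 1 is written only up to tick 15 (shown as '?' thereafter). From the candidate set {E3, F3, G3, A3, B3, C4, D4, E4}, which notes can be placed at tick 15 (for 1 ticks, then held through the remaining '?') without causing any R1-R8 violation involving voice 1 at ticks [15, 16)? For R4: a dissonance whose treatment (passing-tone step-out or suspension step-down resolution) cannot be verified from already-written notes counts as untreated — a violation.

E3: legal
F3: violates R4,R7
G3: legal
A3: violates R4
B3: legal
C4: legal
D4: violates R4
E4: legal

{B3, C4, E3, E4, G3}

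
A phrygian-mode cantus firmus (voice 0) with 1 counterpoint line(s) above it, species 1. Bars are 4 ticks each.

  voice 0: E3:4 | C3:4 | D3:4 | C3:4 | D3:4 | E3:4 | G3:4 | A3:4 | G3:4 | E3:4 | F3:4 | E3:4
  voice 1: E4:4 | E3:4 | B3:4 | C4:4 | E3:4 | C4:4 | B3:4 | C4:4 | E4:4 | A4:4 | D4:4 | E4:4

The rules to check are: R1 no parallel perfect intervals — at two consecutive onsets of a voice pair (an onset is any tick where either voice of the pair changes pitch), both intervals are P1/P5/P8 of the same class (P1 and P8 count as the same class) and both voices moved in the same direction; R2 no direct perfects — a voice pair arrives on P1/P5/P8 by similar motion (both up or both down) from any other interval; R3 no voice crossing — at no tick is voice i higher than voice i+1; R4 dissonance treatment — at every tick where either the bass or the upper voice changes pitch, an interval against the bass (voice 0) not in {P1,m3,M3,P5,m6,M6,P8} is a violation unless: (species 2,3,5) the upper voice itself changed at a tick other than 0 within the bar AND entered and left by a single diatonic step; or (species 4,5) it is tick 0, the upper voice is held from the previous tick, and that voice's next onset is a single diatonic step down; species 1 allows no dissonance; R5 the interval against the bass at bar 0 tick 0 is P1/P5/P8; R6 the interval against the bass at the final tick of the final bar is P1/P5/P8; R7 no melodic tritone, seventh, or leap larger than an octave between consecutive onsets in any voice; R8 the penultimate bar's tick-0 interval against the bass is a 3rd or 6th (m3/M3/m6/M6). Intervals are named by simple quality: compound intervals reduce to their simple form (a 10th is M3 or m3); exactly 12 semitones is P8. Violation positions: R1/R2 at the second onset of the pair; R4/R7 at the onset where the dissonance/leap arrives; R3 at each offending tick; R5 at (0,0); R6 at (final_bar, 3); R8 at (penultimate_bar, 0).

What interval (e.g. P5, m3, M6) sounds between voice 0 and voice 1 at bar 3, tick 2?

voice 0=C3 voice 1=C4 -> P8

P8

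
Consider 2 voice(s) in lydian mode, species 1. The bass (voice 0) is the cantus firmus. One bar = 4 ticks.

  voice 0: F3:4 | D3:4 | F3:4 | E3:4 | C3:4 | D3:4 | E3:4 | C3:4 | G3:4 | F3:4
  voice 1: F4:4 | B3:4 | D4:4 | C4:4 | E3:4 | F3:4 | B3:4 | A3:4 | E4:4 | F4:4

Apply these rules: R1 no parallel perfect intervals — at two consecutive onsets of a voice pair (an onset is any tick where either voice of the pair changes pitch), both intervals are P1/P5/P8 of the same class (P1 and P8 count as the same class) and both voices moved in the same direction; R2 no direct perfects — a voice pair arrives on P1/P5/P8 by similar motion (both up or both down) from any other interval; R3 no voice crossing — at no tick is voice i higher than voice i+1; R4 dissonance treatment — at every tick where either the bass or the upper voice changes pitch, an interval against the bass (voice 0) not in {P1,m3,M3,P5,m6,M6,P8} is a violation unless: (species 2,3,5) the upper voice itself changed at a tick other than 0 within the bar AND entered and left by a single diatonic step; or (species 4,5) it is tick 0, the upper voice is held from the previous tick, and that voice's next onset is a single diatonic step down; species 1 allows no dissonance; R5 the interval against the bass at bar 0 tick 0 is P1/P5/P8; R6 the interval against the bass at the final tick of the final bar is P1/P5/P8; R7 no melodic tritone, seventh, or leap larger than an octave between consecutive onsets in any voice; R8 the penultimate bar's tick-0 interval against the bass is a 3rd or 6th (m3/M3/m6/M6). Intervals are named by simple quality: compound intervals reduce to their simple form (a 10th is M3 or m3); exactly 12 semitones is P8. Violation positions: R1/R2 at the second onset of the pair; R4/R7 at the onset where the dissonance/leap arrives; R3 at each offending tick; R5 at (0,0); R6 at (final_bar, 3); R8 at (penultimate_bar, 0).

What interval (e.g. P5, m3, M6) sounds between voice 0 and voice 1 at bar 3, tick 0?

m6

voice 0=E3 voice 1=C4 -> m6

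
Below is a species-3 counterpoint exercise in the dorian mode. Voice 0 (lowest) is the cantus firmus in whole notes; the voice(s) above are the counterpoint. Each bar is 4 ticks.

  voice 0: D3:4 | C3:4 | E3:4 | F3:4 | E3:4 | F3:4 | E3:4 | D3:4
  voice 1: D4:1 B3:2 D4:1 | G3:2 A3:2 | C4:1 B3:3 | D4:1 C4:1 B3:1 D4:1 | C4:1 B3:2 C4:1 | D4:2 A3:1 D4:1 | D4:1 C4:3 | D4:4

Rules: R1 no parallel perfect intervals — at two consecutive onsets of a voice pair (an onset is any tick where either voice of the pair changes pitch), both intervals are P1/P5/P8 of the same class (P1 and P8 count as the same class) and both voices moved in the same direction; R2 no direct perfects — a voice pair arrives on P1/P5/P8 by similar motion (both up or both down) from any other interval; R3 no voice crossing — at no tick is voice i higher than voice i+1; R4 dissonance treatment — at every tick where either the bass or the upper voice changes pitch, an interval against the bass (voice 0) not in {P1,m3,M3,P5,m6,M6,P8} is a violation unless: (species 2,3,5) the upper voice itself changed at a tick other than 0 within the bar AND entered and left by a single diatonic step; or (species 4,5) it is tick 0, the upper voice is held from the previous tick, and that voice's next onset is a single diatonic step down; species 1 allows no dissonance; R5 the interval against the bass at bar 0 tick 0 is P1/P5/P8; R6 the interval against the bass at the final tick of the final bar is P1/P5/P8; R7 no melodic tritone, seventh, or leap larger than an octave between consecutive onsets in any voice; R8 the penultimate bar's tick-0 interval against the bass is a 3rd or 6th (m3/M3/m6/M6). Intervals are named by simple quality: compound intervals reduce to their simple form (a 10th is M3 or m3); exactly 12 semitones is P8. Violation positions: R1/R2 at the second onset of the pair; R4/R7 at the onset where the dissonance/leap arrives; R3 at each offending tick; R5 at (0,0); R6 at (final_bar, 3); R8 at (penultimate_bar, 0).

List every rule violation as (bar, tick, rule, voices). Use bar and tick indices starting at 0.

bar 0: v0=D3 v1=D4 downbeat P8
bar 1: v0=C3 v1=G3 downbeat P5
bar 2: v0=E3 v1=C4 downbeat m6
bar 3: v0=F3 v1=D4 downbeat M6
bar 4: v0=E3 v1=C4 downbeat m6
bar 5: v0=F3 v1=D4 downbeat M6
bar 6: v0=E3 v1=D4 downbeat m7
bar 7: v0=D3 v1=D4 downbeat P8
  -> R2 @ bar 1 tick 0 v(0, 1): D3/D4 P8 -> C3/G3 P5 similar
  -> R4 @ bar 3 tick 2 v(0, 1): F3/B3 TT untreated
  -> R4 @ bar 6 tick 0 v(0, 1): E3/D4 m7 untreated
  -> R8 @ bar 6 tick 0 v(0, 1): penult m7 not 3rd/6th

(1, 0, R2, (0, 1))
(3, 2, R4, (0, 1))
(6, 0, R4, (0, 1))
(6, 0, R8, (0, 1))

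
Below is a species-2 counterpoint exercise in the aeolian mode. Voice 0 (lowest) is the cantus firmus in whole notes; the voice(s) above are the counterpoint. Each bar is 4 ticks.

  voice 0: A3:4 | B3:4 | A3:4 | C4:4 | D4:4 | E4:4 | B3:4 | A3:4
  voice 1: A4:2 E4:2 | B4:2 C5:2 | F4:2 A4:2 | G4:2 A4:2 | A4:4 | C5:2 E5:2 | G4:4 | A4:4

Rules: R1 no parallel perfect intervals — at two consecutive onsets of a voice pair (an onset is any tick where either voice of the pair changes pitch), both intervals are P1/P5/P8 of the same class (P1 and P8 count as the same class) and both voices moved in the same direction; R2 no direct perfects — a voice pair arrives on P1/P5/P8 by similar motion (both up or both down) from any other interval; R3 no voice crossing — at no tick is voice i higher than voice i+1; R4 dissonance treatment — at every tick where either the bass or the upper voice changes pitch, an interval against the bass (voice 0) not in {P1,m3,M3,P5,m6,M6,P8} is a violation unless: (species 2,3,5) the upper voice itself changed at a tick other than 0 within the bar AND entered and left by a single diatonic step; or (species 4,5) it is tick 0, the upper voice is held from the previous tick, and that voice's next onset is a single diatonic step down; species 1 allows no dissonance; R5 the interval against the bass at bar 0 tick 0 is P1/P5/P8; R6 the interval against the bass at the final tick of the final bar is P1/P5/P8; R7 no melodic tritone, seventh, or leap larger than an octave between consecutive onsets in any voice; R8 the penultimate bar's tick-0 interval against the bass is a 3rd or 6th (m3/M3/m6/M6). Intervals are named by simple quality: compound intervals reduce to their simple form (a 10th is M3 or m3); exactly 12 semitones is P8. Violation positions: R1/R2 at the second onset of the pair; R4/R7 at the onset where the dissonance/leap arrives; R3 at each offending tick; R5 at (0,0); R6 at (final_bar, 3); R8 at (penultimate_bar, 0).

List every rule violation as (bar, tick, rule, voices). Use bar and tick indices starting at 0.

bar 0: v0=A3 v1=A4 downbeat P8
bar 1: v0=B3 v1=B4 downbeat P8
bar 2: v0=A3 v1=F4 downbeat m6
bar 3: v0=C4 v1=G4 downbeat P5
bar 4: v0=D4 v1=A4 downbeat P5
bar 5: v0=E4 v1=C5 downbeat m6
bar 6: v0=B3 v1=G4 downbeat m6
bar 7: v0=A3 v1=A4 downbeat P8
  -> R2 @ bar 1 tick 0 v(0, 1): A3/E4 P5 -> B3/B4 P8 similar
  -> R4 @ bar 1 tick 2 v(0, 1): B3/C5 m2 untreated

(1, 0, R2, (0, 1))
(1, 2, R4, (0, 1))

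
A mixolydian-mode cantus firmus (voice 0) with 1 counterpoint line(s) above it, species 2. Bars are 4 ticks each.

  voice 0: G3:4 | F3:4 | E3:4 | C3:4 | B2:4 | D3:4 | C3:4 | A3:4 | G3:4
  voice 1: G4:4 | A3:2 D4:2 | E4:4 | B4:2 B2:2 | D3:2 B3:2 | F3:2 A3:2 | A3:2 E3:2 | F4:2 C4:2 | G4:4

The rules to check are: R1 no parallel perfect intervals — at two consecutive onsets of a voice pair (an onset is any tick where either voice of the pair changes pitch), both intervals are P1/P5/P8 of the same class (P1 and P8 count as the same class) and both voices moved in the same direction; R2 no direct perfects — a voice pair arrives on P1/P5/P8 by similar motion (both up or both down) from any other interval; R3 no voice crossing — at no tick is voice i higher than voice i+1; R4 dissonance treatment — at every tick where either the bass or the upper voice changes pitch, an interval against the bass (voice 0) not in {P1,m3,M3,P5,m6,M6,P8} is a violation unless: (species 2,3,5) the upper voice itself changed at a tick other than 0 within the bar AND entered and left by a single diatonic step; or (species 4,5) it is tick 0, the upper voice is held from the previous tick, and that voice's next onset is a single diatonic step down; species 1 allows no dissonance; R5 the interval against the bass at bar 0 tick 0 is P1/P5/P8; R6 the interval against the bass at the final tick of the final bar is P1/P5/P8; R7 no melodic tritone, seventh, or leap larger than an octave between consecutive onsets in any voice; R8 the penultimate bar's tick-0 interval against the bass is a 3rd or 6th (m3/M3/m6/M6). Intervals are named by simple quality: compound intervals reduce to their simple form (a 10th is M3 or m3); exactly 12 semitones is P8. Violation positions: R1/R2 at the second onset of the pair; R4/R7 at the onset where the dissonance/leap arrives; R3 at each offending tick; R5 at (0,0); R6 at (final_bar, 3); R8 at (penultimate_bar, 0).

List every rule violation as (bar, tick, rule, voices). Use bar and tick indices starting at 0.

(1, 0, R7, (1,))
(3, 0, R4, (0, 1))
(3, 2, R3, (0, 1))
(3, 2, R4, (0, 1))
(3, 2, R7, (1,))
(3, 3, R3, (0, 1))
(5, 0, R7, (1,))
(7, 0, R7, (1,))

bar 0: v0=G3 v1=G4 downbeat P8
bar 1: v0=F3 v1=A3 downbeat M3
bar 2: v0=E3 v1=E4 downbeat P8
bar 3: v0=C3 v1=B4 downbeat M7
bar 4: v0=B2 v1=D3 downbeat m3
bar 5: v0=D3 v1=F3 downbeat m3
bar 6: v0=C3 v1=A3 downbeat M6
bar 7: v0=A3 v1=F4 downbeat m6
bar 8: v0=G3 v1=G4 downbeat P8
  -> R7 @ bar 1 tick 0 v(1,): G4->A3 leap 10st
  -> R4 @ bar 3 tick 0 v(0, 1): C3/B4 M7 untreated
  -> R3 @ bar 3 tick 2 v(0, 1): C3 above B2
  -> R4 @ bar 3 tick 2 v(0, 1): C3/B2 m2 untreated
  -> R7 @ bar 3 tick 2 v(1,): B4->B2 leap 24st
  -> R3 @ bar 3 tick 3 v(0, 1): C3 above B2
  -> R7 @ bar 5 tick 0 v(1,): B3->F3 leap 6st
  -> R7 @ bar 7 tick 0 v(1,): E3->F4 leap 13st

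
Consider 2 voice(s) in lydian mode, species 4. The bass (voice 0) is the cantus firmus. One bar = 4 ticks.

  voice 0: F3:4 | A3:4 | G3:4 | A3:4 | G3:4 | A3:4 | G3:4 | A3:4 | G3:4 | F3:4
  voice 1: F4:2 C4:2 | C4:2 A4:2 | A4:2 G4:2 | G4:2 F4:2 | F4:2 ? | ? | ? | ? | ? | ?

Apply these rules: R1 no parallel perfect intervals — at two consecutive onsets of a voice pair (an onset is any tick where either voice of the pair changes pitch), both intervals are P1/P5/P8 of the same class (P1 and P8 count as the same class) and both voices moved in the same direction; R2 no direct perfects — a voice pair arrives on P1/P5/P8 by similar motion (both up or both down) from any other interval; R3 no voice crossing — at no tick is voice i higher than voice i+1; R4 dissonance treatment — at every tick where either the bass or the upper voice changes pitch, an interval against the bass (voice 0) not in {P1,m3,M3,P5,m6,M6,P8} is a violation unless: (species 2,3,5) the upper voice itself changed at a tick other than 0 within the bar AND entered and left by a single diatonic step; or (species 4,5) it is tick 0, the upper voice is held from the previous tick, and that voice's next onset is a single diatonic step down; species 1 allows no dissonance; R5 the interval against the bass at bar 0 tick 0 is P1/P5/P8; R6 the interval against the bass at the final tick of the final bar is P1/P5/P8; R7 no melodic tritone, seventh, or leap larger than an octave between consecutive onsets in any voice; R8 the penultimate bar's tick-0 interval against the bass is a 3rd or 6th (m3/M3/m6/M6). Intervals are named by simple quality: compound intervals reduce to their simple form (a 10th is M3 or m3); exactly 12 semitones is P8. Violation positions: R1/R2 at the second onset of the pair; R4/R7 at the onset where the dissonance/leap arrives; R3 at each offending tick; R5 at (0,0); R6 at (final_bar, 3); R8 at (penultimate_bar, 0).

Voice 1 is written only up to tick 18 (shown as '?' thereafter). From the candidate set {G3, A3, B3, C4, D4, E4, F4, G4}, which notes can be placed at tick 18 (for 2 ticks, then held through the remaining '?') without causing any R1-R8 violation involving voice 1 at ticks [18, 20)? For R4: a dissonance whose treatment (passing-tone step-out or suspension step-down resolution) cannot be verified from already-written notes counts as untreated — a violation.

{D4, E4, F4, G4}

G3: violates R7
A3: violates R4
B3: violates R7
C4: violates R4
D4: legal
E4: legal
F4: legal
G4: legal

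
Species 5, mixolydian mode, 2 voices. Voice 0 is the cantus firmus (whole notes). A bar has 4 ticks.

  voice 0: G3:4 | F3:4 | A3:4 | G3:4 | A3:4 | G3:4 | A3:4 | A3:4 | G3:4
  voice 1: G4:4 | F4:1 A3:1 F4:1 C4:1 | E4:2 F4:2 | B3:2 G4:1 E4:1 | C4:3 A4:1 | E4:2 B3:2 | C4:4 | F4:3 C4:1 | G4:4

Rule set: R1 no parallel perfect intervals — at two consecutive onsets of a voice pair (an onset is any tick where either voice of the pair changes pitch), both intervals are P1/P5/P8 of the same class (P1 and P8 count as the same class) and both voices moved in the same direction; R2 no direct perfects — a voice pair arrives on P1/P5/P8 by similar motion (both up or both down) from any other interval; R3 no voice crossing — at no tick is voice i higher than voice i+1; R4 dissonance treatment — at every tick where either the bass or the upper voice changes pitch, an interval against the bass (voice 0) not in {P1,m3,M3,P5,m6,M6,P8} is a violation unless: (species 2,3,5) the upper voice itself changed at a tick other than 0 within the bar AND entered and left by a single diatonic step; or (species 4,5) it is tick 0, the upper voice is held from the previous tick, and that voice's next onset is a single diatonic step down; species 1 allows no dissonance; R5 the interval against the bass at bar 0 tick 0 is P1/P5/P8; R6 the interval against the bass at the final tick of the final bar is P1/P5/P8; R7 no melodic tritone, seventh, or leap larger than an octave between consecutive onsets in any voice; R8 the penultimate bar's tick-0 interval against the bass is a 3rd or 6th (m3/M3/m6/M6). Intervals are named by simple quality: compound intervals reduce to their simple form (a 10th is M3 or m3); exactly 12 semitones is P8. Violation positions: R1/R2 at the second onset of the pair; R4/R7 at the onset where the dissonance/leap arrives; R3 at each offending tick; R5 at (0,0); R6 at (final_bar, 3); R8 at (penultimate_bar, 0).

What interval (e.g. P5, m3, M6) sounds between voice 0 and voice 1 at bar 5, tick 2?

M3

voice 0=G3 voice 1=B3 -> M3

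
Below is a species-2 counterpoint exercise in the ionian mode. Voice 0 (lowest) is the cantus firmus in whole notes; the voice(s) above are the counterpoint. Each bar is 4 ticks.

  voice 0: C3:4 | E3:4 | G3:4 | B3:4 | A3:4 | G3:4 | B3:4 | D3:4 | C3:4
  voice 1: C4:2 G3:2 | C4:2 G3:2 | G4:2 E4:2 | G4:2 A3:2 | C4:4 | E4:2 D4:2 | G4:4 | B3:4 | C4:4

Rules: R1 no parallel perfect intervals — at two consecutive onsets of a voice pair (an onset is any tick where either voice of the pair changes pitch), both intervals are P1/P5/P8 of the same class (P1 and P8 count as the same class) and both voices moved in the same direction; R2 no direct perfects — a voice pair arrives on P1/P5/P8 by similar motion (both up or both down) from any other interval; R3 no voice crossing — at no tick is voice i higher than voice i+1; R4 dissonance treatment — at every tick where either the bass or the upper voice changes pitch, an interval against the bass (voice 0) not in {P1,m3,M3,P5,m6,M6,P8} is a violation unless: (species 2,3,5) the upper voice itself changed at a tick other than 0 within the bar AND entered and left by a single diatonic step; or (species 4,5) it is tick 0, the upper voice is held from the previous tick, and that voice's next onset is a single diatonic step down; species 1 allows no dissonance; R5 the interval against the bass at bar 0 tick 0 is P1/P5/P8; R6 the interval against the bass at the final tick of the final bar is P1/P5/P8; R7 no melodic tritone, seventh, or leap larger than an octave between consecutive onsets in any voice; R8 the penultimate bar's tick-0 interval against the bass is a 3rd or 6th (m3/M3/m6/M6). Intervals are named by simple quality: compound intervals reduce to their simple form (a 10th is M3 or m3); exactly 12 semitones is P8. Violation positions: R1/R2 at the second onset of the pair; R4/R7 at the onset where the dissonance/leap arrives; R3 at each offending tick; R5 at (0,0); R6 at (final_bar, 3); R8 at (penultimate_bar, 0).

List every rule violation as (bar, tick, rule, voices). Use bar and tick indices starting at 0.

(2, 0, R2, (0, 1))
(3, 2, R3, (0, 1))
(3, 2, R4, (0, 1))
(3, 2, R7, (1,))
(3, 3, R3, (0, 1))

bar 0: v0=C3 v1=C4 downbeat P8
bar 1: v0=E3 v1=C4 downbeat m6
bar 2: v0=G3 v1=G4 downbeat P8
bar 3: v0=B3 v1=G4 downbeat m6
bar 4: v0=A3 v1=C4 downbeat m3
bar 5: v0=G3 v1=E4 downbeat M6
bar 6: v0=B3 v1=G4 downbeat m6
bar 7: v0=D3 v1=B3 downbeat M6
bar 8: v0=C3 v1=C4 downbeat P8
  -> R2 @ bar 2 tick 0 v(0, 1): E3/G3 m3 -> G3/G4 P8 similar
  -> R3 @ bar 3 tick 2 v(0, 1): B3 above A3
  -> R4 @ bar 3 tick 2 v(0, 1): B3/A3 M2 untreated
  -> R7 @ bar 3 tick 2 v(1,): G4->A3 leap 10st
  -> R3 @ bar 3 tick 3 v(0, 1): B3 above A3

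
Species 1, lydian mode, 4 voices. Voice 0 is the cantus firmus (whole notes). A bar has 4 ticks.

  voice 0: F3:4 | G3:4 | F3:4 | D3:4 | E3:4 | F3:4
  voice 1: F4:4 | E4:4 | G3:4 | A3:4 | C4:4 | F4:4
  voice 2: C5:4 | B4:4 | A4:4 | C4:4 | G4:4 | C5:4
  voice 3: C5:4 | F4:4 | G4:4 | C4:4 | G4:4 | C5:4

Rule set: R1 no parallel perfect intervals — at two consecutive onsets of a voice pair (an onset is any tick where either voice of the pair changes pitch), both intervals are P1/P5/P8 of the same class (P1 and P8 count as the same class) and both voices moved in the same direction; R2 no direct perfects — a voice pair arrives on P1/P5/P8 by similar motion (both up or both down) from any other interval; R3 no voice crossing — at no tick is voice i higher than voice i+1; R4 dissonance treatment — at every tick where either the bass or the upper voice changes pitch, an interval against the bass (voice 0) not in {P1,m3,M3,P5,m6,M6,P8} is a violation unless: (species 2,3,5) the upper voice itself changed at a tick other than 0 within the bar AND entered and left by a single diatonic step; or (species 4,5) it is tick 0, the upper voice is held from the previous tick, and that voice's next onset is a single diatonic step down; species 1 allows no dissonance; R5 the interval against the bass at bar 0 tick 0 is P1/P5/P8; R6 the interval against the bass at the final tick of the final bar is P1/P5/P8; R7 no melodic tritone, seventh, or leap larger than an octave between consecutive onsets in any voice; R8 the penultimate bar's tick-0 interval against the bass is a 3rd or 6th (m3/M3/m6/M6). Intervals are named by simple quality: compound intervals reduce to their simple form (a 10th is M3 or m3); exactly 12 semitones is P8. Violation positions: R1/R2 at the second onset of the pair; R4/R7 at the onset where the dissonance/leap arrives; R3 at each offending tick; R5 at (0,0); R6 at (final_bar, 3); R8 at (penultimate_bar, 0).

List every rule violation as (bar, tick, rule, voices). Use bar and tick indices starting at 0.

(1, 0, R1, (1, 2))
(1, 0, R3, (2, 3))
(1, 0, R4, (0, 3))
(1, 1, R3, (2, 3))
(1, 2, R3, (2, 3))
(1, 3, R3, (2, 3))
(2, 0, R3, (2, 3))
(2, 0, R4, (0, 1))
(2, 0, R4, (0, 3))
(2, 1, R3, (2, 3))
(2, 2, R3, (2, 3))
(2, 3, R3, (2, 3))
(3, 0, R2, (2, 3))
(3, 0, R4, (0, 2))
(3, 0, R4, (0, 3))
(4, 0, R1, (2, 3))
(4, 0, R2, (1, 2))
(4, 0, R2, (1, 3))
(5, 0, R1, (1, 2))
(5, 0, R1, (1, 3))
(5, 0, R1, (2, 3))
(5, 0, R2, (0, 1))
(5, 0, R2, (0, 2))
(5, 0, R2, (0, 3))

bar 0: v0=F3 v1=F4 v2=C5 v3=C5 downbeat P5
bar 1: v0=G3 v1=E4 v2=B4 v3=F4 downbeat m7
bar 2: v0=F3 v1=G3 v2=A4 v3=G4 downbeat M2
bar 3: v0=D3 v1=A3 v2=C4 v3=C4 downbeat m7
bar 4: v0=E3 v1=C4 v2=G4 v3=G4 downbeat m3
bar 5: v0=F3 v1=F4 v2=C5 v3=C5 downbeat P5
  -> R1 @ bar 1 tick 0 v(1, 2): F4/C5 P5 -> E4/B4 P5 similar
  -> R3 @ bar 1 tick 0 v(2, 3): B4 above F4
  -> R4 @ bar 1 tick 0 v(0, 3): G3/F4 m7 untreated
  -> R3 @ bar 1 tick 1 v(2, 3): B4 above F4
  -> R3 @ bar 1 tick 2 v(2, 3): B4 above F4
  -> R3 @ bar 1 tick 3 v(2, 3): B4 above F4
  -> R3 @ bar 2 tick 0 v(2, 3): A4 above G4
  -> R4 @ bar 2 tick 0 v(0, 1): F3/G3 M2 untreated
  -> R4 @ bar 2 tick 0 v(0, 3): F3/G4 M2 untreated
  -> R3 @ bar 2 tick 1 v(2, 3): A4 above G4
  -> R3 @ bar 2 tick 2 v(2, 3): A4 above G4
  -> R3 @ bar 2 tick 3 v(2, 3): A4 above G4
  -> R2 @ bar 3 tick 0 v(2, 3): A4/G4 M2 -> C4/C4 P1 similar
  -> R4 @ bar 3 tick 0 v(0, 2): D3/C4 m7 untreated
  -> R4 @ bar 3 tick 0 v(0, 3): D3/C4 m7 untreated
  -> R1 @ bar 4 tick 0 v(2, 3): C4/C4 P1 -> G4/G4 P1 similar
  -> R2 @ bar 4 tick 0 v(1, 2): A3/C4 m3 -> C4/G4 P5 similar
  -> R2 @ bar 4 tick 0 v(1, 3): A3/C4 m3 -> C4/G4 P5 similar
  -> R1 @ bar 5 tick 0 v(1, 2): C4/G4 P5 -> F4/C5 P5 similar
  -> R1 @ bar 5 tick 0 v(1, 3): C4/G4 P5 -> F4/C5 P5 similar
  -> R1 @ bar 5 tick 0 v(2, 3): G4/G4 P1 -> C5/C5 P1 similar
  -> R2 @ bar 5 tick 0 v(0, 1): E3/C4 m6 -> F3/F4 P8 similar
  -> R2 @ bar 5 tick 0 v(0, 2): E3/G4 m3 -> F3/C5 P5 similar
  -> R2 @ bar 5 tick 0 v(0, 3): E3/G4 m3 -> F3/C5 P5 similar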